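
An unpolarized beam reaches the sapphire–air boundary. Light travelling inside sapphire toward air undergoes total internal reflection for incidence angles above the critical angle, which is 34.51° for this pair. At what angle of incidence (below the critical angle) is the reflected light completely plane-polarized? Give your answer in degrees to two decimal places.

sin θ_c = n₂/n₁, so n₂/n₁ = sin 34.51° = 0.5666.
Brewster: tan θ_B = n₂/n₁ = 0.5666.
θ_B = arctan(0.5666) = 29.53°.

θ_B ≈ 29.53°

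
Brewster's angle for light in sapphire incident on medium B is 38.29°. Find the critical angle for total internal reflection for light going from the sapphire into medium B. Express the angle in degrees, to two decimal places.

tan θ_B = n₂/n₁ = tan 38.29° = 0.7895.
Total internal reflection: sin θ_c = n₂/n₁ = 0.7895.
θ_c = arcsin(0.7895) = 52.14°.

θ_c ≈ 52.14°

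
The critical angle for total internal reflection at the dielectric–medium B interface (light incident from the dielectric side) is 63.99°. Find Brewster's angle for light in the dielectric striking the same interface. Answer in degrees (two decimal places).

θ_B ≈ 41.95°

sin θ_c = n₂/n₁, so n₂/n₁ = sin 63.99° = 0.8987.
Brewster: tan θ_B = n₂/n₁ = 0.8987.
θ_B = arctan(0.8987) = 41.95°.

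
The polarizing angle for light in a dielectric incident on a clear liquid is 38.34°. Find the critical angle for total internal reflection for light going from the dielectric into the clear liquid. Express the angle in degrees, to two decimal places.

tan θ_B = n₂/n₁ = tan 38.34° = 0.7909.
Total internal reflection: sin θ_c = n₂/n₁ = 0.7909.
θ_c = arcsin(0.7909) = 52.27°.

θ_c ≈ 52.27°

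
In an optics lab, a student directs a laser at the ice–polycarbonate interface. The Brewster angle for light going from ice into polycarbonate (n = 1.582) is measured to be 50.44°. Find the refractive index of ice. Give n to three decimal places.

Full polarization of the reflected beam means tan θ_B = n₂/n₁, where n₁ is the incident medium (ice).
n₁ = n₂ / tan θ_B = 1.582 / tan 50.44° = 1.307.

n ≈ 1.307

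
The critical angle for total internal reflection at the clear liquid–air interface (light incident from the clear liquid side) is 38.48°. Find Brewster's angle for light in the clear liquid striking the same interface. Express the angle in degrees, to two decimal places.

sin θ_c = n₂/n₁, so n₂/n₁ = sin 38.48° = 0.6222.
Brewster: tan θ_B = n₂/n₁ = 0.6222.
θ_B = arctan(0.6222) = 31.89°.

θ_B ≈ 31.89°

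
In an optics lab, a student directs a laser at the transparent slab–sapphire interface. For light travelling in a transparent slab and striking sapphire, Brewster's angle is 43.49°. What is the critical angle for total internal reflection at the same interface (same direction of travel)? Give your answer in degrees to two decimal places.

n₂/n₁ = tan 43.49° = 0.9486; the critical angle satisfies sin θ_c = n₂/n₁.
θ_c = arcsin(0.9486) = 71.56°.

θ_c ≈ 71.56°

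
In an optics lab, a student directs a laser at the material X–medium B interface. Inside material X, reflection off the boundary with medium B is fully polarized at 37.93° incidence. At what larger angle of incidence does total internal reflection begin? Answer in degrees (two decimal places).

θ_c ≈ 51.20°

tan θ_B = n₂/n₁ = tan 37.93° = 0.7793.
Total internal reflection: sin θ_c = n₂/n₁ = 0.7793.
θ_c = arcsin(0.7793) = 51.20°.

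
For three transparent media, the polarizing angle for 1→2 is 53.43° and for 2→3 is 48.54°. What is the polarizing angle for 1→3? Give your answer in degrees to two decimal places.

Each Brewster angle gives a ratio: n₂/n₁ = tan 53.43° = 1.3480, n₃/n₂ = tan 48.54° = 1.1319.
n₃/n₁ = 1.5258. Then tan θ_B(1→3) = n₃/n₁, so θ_B(1→3) = arctan(1.5258) = 56.76°.

θ_B ≈ 56.76°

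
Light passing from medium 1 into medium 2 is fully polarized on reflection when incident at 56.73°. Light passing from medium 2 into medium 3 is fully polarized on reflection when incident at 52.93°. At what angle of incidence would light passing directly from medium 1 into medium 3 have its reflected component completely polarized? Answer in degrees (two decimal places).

θ_B ≈ 63.63°

Each Brewster angle gives a ratio: n₂/n₁ = tan 56.73° = 1.5241, n₃/n₂ = tan 52.93° = 1.3237.
n₃/n₁ = 2.0174. Then tan θ_B(1→3) = n₃/n₁, so θ_B(1→3) = arctan(2.0174) = 63.63°.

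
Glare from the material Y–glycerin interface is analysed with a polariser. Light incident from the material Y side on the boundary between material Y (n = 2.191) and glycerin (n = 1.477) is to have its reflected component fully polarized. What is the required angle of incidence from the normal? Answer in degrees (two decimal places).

Here n₂/n₁ = 1.477/2.191 = 0.6741, and Brewster's law gives tan θ_B = n₂/n₁.
So θ_B = arctan 0.6741 = 33.98°.

θ_B ≈ 33.98°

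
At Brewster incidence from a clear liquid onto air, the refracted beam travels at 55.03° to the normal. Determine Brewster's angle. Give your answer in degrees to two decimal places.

Since the reflected and refracted rays are at right angles at the polarizing angle, θ_B + θ_t = 90°.
So θ_B = 90° − θ_t = 90° − 55.03° = 34.97°.

θ_B ≈ 34.97°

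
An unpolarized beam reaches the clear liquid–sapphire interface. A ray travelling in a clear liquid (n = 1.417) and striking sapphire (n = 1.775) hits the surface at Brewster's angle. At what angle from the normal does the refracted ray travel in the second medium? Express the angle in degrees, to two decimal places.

tan θ_B = n₂/n₁ = 1.775/1.417 = 1.2526, so θ_B = 51.40°.
Since θ_B + θ_t = 90° at Brewster incidence, θ_t = 90° − 51.40° = 38.60°.

θ_t ≈ 38.60°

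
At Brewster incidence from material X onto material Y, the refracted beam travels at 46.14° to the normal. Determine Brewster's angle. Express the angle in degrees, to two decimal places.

Since the reflected and refracted rays are at right angles at the polarizing angle, θ_B + θ_t = 90°.
So θ_B = 90° − θ_t = 90° − 46.14° = 43.86°.

θ_B ≈ 43.86°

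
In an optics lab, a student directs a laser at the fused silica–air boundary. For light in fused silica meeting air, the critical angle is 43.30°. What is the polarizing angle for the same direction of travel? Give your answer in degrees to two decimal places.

At the critical angle sin θ_c = n₂/n₁, giving n₂/n₁ = sin 43.30° = 0.6858.
Then tan θ_B = n₂/n₁ = 0.6858, so θ_B = arctan 0.6858 = 34.44°.

θ_B ≈ 34.44°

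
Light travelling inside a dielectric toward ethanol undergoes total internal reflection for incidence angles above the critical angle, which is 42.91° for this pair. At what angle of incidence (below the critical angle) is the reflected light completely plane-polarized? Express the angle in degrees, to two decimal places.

θ_B ≈ 34.25°

n₂/n₁ = sin θ_c = sin 42.91° = 0.6808.
tan θ_B equals the same ratio, so θ_B = arctan(0.6808) = 34.25°.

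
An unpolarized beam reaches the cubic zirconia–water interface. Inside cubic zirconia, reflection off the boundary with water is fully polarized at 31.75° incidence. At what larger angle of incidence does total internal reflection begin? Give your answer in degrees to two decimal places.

n₂/n₁ = tan 31.75° = 0.6188; the critical angle satisfies sin θ_c = n₂/n₁.
θ_c = arcsin(0.6188) = 38.23°.

θ_c ≈ 38.23°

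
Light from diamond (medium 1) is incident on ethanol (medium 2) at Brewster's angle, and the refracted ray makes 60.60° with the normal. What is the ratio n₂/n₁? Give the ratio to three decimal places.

At Brewster incidence θ_B = 90° − θ_t = 90° − 60.60° = 29.40°.
tan θ_B = n₂/n₁, so n₂/n₁ = tan 29.40° = 0.563.

n₂/n₁ ≈ 0.563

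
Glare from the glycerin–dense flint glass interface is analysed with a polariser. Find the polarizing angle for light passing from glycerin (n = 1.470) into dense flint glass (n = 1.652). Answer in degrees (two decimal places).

The reflected p-component vanishes when tan θ_B = n₂/n₁.
Here n₂/n₁ = 1.652/1.470 = 1.1238, and Brewster's law gives tan θ_B = n₂/n₁.
So θ_B = arctan 1.1238 = 48.34°.

θ_B ≈ 48.34°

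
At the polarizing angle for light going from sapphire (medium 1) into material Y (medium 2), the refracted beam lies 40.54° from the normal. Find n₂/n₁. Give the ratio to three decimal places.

n₂/n₁ ≈ 1.169

θ_B + θ_t = 90°, so θ_B = 90° − 40.54° = 49.46°.
tan θ_B = n₂/n₁, so n₂/n₁ = tan 49.46° = 1.169.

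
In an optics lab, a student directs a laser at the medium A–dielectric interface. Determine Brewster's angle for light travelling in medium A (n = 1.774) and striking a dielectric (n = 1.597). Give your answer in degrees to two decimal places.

θ_B ≈ 41.99°

Here n₂/n₁ = 1.597/1.774 = 0.9002, and Brewster's law gives tan θ_B = n₂/n₁.
θ_B = arctan(0.9002) = 41.99°.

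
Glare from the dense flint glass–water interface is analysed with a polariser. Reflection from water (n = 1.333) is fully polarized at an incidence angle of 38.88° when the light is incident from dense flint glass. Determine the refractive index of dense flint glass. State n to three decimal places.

n ≈ 1.653

At the Brewster angle, tan θ_B = n₂/n₁ with n₁ on the incident side (dense flint glass) and n₂ on the transmitted side (water).
n₁ = n₂ / tan θ_B = 1.333 / tan 38.88° = 1.653.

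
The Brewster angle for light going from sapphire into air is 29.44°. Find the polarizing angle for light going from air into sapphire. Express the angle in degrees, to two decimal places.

The two Brewster angles are complementary: θ_B' = 90° − θ_B = 90° − 29.44° = 60.56°.

θ_B' ≈ 60.56°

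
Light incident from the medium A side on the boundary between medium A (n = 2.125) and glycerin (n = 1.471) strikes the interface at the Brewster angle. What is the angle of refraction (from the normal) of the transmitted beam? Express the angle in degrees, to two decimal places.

tan θ_B = n₂/n₁ = 1.471/2.125 = 0.6922, so θ_B = 34.69°.
The refracted ray is perpendicular to the reflected ray, so θ_t = 90° − θ_B = 55.31°.

θ_t ≈ 55.31°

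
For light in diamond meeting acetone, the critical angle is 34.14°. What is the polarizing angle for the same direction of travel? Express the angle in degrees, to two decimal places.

sin θ_c = n₂/n₁, so n₂/n₁ = sin 34.14° = 0.5612.
Brewster: tan θ_B = n₂/n₁ = 0.5612.
θ_B = arctan(0.5612) = 29.30°.

θ_B ≈ 29.30°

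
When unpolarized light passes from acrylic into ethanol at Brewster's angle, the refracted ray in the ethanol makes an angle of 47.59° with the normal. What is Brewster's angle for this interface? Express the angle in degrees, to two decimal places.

Since the reflected and refracted rays are at right angles at the polarizing angle, θ_B + θ_t = 90°.
θ_B = 90° − 47.59° = 42.41°.

θ_B ≈ 42.41°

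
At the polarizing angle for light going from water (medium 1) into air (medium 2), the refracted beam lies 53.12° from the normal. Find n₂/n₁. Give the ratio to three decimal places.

n₂/n₁ ≈ 0.750

At Brewster incidence θ_B = 90° − θ_t = 90° − 53.12° = 36.88°.
Then n₂/n₁ = tan θ_B = tan 36.88° = 0.750.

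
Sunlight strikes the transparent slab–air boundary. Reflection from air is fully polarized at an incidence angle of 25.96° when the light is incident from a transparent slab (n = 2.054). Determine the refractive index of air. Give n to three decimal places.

n ≈ 1.000

At Brewster's angle, tan θ_B = n₂/n₁ with n₁ on the incident side (a transparent slab) and n₂ on the transmitted side (air).
n₂ = n₁ tan θ_B = 2.054 × tan 25.96° = 1.000.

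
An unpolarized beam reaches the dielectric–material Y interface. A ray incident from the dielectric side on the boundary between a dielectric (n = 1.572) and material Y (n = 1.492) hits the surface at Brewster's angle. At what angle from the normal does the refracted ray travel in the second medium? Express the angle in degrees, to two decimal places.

θ_t ≈ 46.50°

θ_B = arctan(n₂/n₁) = arctan(1.492/1.572) = 43.50°.
Since θ_B + θ_t = 90° at Brewster incidence, θ_t = 90° − 43.50° = 46.50°.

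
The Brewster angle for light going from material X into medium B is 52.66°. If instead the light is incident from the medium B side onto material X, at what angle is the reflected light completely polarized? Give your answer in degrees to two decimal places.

θ_B' ≈ 37.34°

Reversing the direction swaps n₁ and n₂, so tan θ_B' = 1/tan θ_B and θ_B' = 90° − θ_B.
Hence θ_B' = 90° − 52.66° = 37.34°.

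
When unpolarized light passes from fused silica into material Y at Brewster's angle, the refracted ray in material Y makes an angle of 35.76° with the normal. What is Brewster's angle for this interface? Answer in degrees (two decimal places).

θ_B ≈ 54.24°

Brewster's condition makes the reflected and refracted beams perpendicular: θ_B + θ_t = 90°.
So θ_B = 90° − θ_t = 90° − 35.76° = 54.24°.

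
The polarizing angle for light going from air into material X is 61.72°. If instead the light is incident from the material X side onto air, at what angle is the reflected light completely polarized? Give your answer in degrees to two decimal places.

θ_B' ≈ 28.28°

The two Brewster angles are complementary: θ_B' = 90° − θ_B = 90° − 61.72° = 28.28°.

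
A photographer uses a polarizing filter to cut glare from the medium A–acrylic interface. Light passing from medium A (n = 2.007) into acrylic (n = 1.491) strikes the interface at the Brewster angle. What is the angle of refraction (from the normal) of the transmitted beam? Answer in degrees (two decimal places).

θ_B = arctan(n₂/n₁) = arctan(1.491/2.007) = 36.61°.
The refracted ray is perpendicular to the reflected ray, so θ_t = 90° − θ_B = 53.39°.

θ_t ≈ 53.39°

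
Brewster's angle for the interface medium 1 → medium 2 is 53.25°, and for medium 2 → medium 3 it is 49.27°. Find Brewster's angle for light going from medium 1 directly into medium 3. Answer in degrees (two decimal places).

n₂/n₁ = tan 53.25° = 1.3392 and n₃/n₂ = tan 49.27° = 1.1614.
Multiplying, n₃/n₁ = 1.3392 × 1.1614 = 1.5553, and θ_B(1→3) = arctan 1.5553 = 57.26°.

θ_B ≈ 57.26°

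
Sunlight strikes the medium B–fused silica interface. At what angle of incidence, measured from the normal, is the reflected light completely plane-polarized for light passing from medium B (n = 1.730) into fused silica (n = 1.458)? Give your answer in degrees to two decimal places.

θ_B ≈ 40.12°

At Brewster's angle the reflected and refracted rays are perpendicular, which with Snell's law gives tan θ_B = n₂/n₁.
Here n₂/n₁ = 1.458/1.730 = 0.8428, and Brewster's law gives tan θ_B = n₂/n₁.
θ_B = arctan(0.8428) = 40.12°.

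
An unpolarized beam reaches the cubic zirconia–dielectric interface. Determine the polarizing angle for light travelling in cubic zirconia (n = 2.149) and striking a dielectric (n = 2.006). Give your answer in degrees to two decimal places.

θ_B ≈ 43.03°

Brewster's condition: tan θ_B = n₂/n₁ = 2.006/2.149 = 0.9335. Taking the arctangent, θ_B = 43.03°.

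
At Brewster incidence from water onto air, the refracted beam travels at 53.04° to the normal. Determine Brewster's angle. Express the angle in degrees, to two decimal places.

θ_B ≈ 36.96°

Since the reflected and refracted rays are at right angles at the polarizing angle, θ_B + θ_t = 90°.
So θ_B = 90° − θ_t = 90° − 53.04° = 36.96°.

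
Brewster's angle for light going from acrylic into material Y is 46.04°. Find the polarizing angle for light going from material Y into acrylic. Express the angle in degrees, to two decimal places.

tan θ_B' = n₁/n₂ = 1/tan θ_B, so θ_B' = 90° − θ_B.
θ_B' = 90° − 46.04° = 43.96°.

θ_B' ≈ 43.96°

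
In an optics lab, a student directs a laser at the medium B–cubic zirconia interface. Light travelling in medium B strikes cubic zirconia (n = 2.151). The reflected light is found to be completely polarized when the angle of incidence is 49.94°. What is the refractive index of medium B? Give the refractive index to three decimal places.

Full polarization of the reflected beam means tan θ_B = n₂/n₁, where n₁ is the incident medium (medium B).
n₁ = n₂ / tan θ_B = 2.151 / tan 49.94° = 1.809.

n ≈ 1.809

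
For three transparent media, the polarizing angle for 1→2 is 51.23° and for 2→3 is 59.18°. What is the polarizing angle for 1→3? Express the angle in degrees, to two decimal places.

n₂/n₁ = tan 51.23° = 1.2451 and n₃/n₂ = tan 59.18° = 1.6762.
n₃/n₁ = 2.0870. Then tan θ_B(1→3) = n₃/n₁, so θ_B(1→3) = arctan(2.0870) = 64.40°.

θ_B ≈ 64.40°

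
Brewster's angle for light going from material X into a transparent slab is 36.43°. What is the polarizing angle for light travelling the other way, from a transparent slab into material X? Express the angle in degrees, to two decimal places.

θ_B' ≈ 53.57°

tan θ_B' = n₁/n₂ = 1/tan θ_B, so θ_B' = 90° − θ_B.
θ_B' = 90° − 36.43° = 53.57°.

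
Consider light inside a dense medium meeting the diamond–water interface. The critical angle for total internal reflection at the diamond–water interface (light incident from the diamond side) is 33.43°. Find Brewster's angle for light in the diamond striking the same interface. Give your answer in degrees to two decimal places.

At the critical angle sin θ_c = n₂/n₁, giving n₂/n₁ = sin 33.43° = 0.5509.
Then tan θ_B = n₂/n₁ = 0.5509, so θ_B = arctan 0.5509 = 28.85°.

θ_B ≈ 28.85°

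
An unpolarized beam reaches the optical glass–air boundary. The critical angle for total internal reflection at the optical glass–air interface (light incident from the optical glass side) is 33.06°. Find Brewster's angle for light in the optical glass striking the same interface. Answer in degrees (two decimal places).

sin θ_c = n₂/n₁, so n₂/n₁ = sin 33.06° = 0.5455.
Brewster: tan θ_B = n₂/n₁ = 0.5455.
θ_B = arctan(0.5455) = 28.61°.

θ_B ≈ 28.61°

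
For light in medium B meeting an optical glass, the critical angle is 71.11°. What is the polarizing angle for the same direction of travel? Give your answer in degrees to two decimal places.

θ_B ≈ 43.41°

n₂/n₁ = sin θ_c = sin 71.11° = 0.9461.
tan θ_B equals the same ratio, so θ_B = arctan(0.9461) = 43.41°.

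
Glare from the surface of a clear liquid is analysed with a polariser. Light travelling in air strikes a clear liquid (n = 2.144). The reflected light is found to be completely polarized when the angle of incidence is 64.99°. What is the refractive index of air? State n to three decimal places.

Full polarization of the reflected beam means tan θ_B = n₂/n₁, where n₁ is the incident medium (air).
n₁ = n₂ / tan θ_B = 2.144 / tan 64.99° = 1.000.

n ≈ 1.000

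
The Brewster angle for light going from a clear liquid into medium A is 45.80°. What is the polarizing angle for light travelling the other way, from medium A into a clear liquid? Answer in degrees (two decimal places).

θ_B' ≈ 44.20°

Reversing the direction swaps n₁ and n₂, so tan θ_B' = 1/tan θ_B and θ_B' = 90° − θ_B.
Hence θ_B' = 90° − 45.80° = 44.20°.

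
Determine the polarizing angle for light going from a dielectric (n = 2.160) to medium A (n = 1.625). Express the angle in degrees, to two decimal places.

θ_B ≈ 36.95°

tan θ_B = n₂/n₁ = 1.625/2.160 = 0.7523.
So θ_B = arctan 0.7523 = 36.95°.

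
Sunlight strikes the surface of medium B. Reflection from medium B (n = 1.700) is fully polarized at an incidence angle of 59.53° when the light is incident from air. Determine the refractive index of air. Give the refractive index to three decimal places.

n ≈ 1.000

Brewster's law: tan θ_B = n₂/n₁ (light incident in air, refracted into medium B).
n₁ = n₂ / tan θ_B = 1.700 / tan 59.53° = 1.000.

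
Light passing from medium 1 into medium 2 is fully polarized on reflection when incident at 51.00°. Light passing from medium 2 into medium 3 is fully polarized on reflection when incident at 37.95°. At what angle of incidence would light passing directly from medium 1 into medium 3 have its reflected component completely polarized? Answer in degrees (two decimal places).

θ_B ≈ 43.92°

tan θ_B(1→2) = n₂/n₁ = tan 51.00° = 1.2349.
tan θ_B(2→3) = n₃/n₂ = tan 37.95° = 0.7799.
So n₃/n₁ = (n₂/n₁)(n₃/n₂) = 1.2349 × 0.7799 = 0.9631.
θ_B(1→3) = arctan(0.9631) = 43.92°.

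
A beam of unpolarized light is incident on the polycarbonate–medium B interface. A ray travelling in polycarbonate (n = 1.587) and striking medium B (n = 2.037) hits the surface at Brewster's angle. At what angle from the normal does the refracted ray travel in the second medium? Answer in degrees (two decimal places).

θ_t ≈ 37.92°

tan θ_B = n₂/n₁ = 2.037/1.587 = 1.2836, so θ_B = 52.08°.
At Brewster's angle the reflected and refracted rays are perpendicular, so θ_t = 90° − θ_B = 90° − 52.08° = 37.92°.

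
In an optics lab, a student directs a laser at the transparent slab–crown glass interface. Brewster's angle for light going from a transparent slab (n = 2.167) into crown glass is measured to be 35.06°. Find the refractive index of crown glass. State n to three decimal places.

Brewster's law: tan θ_B = n₂/n₁ (light incident in a transparent slab, refracted into crown glass).
n₂ = n₁ tan θ_B = 2.167 × tan 35.06° = 1.521.

n ≈ 1.521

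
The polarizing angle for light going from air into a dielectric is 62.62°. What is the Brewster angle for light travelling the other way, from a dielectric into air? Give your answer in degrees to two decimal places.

θ_B' ≈ 27.38°

The two Brewster angles are complementary: θ_B' = 90° − θ_B = 90° − 62.62° = 27.38°.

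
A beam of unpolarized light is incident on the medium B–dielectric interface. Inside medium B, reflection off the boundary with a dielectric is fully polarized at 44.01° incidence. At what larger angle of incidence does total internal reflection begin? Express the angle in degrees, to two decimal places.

From Brewster, n₂/n₁ = tan θ_B = tan 44.01° = 0.9660.
Then sin θ_c = n₂/n₁ = 0.9660, so θ_c = arcsin 0.9660 = 75.02°.

θ_c ≈ 75.02°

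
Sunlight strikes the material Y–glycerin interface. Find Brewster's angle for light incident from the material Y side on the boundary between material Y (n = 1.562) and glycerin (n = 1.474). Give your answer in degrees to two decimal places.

θ_B ≈ 43.34°

Brewster's condition: tan θ_B = n₂/n₁ = 1.474/1.562 = 0.9437.
So θ_B = arctan 0.9437 = 43.34°.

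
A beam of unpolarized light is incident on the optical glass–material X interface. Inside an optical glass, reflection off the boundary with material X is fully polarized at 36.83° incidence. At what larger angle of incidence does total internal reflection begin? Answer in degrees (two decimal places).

θ_c ≈ 48.50°

From Brewster, n₂/n₁ = tan θ_B = tan 36.83° = 0.7489.
Then sin θ_c = n₂/n₁ = 0.7489, so θ_c = arcsin 0.7489 = 48.50°.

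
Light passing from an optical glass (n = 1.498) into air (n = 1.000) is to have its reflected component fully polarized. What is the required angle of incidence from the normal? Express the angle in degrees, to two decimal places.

θ_B ≈ 33.73°

At Brewster's angle the reflected and refracted rays are perpendicular, which with Snell's law gives tan θ_B = n₂/n₁.
Here n₂/n₁ = 1.000/1.498 = 0.6676, and Brewster's law gives tan θ_B = n₂/n₁.
θ_B = arctan(0.6676) = 33.73°.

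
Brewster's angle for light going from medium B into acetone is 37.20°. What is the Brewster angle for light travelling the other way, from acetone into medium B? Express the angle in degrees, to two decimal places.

θ_B' ≈ 52.80°

The two Brewster angles are complementary: θ_B' = 90° − θ_B = 90° − 37.20° = 52.80°.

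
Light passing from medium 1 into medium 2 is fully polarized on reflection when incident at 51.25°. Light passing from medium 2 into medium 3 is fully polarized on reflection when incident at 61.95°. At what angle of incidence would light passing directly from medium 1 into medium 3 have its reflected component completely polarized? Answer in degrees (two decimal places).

n₂/n₁ = tan 51.25° = 1.2460 and n₃/n₂ = tan 61.95° = 1.8768.
n₃/n₁ = 2.3384. Then tan θ_B(1→3) = n₃/n₁, so θ_B(1→3) = arctan(2.3384) = 66.85°.

θ_B ≈ 66.85°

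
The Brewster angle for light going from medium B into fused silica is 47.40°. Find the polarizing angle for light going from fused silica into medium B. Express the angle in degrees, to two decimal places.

θ_B' ≈ 42.60°

The two Brewster angles are complementary: θ_B' = 90° − θ_B = 90° − 47.40° = 42.60°.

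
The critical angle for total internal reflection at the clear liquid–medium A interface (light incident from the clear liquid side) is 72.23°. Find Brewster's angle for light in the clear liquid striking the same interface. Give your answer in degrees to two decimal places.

At the critical angle sin θ_c = n₂/n₁, giving n₂/n₁ = sin 72.23° = 0.9523.
Then tan θ_B = n₂/n₁ = 0.9523, so θ_B = arctan 0.9523 = 43.60°.

θ_B ≈ 43.60°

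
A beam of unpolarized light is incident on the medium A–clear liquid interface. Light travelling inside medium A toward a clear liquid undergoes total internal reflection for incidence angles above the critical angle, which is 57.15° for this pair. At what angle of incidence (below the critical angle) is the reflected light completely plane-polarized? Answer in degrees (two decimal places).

θ_B ≈ 40.03°

At the critical angle sin θ_c = n₂/n₁, giving n₂/n₁ = sin 57.15° = 0.8401.
Then tan θ_B = n₂/n₁ = 0.8401, so θ_B = arctan 0.8401 = 40.03°.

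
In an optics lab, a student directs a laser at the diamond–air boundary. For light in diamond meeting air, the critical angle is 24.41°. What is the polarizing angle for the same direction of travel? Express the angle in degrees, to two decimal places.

θ_B ≈ 22.45°

sin θ_c = n₂/n₁, so n₂/n₁ = sin 24.41° = 0.4133.
Brewster: tan θ_B = n₂/n₁ = 0.4133.
θ_B = arctan(0.4133) = 22.45°.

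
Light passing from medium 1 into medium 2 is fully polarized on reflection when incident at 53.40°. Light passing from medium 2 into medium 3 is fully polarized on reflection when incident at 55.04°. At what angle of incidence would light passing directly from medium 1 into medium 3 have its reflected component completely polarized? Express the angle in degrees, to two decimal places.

θ_B ≈ 62.56°

tan θ_B(1→2) = n₂/n₁ = tan 53.40° = 1.3465.
tan θ_B(2→3) = n₃/n₂ = tan 55.04° = 1.4303.
So n₃/n₁ = (n₂/n₁)(n₃/n₂) = 1.3465 × 1.4303 = 1.9259.
θ_B(1→3) = arctan(1.9259) = 62.56°.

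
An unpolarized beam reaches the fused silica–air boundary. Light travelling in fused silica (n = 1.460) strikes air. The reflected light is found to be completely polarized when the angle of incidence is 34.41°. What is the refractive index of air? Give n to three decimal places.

n ≈ 1.000

Full polarization of the reflected beam means tan θ_B = n₂/n₁, where n₁ is the incident medium (fused silica).
n₂ = n₁ tan θ_B = 1.460 × tan 34.41° = 1.000.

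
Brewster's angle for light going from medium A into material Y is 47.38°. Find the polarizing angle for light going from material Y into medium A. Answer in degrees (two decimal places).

θ_B' ≈ 42.62°

Reversing the direction swaps n₁ and n₂, so tan θ_B' = 1/tan θ_B and θ_B' = 90° − θ_B.
Hence θ_B' = 90° − 47.38° = 42.62°.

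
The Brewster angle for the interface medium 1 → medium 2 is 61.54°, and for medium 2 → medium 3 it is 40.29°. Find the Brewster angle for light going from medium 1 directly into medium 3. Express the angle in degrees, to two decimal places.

tan θ_B(1→2) = n₂/n₁ = tan 61.54° = 1.8448.
tan θ_B(2→3) = n₃/n₂ = tan 40.29° = 0.8478.
So n₃/n₁ = (n₂/n₁)(n₃/n₂) = 1.8448 × 0.8478 = 1.5640.
θ_B(1→3) = arctan(1.5640) = 57.41°.

θ_B ≈ 57.41°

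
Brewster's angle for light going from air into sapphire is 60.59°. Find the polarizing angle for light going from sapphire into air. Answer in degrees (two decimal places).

Reversing the direction swaps n₁ and n₂, so tan θ_B' = 1/tan θ_B and θ_B' = 90° − θ_B.
Hence θ_B' = 90° − 60.59° = 29.41°.

θ_B' ≈ 29.41°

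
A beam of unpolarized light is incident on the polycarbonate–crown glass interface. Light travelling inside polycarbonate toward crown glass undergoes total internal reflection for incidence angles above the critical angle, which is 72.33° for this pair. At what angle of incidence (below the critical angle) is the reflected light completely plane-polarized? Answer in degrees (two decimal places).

θ_B ≈ 43.62°

sin θ_c = n₂/n₁, so n₂/n₁ = sin 72.33° = 0.9528.
Brewster: tan θ_B = n₂/n₁ = 0.9528.
θ_B = arctan(0.9528) = 43.62°.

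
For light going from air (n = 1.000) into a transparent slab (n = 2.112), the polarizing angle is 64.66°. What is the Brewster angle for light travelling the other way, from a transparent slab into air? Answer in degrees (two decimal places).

θ_B' ≈ 25.34°

The two Brewster angles are complementary: θ_B' = 90° − θ_B = 90° − 64.66° = 25.34°.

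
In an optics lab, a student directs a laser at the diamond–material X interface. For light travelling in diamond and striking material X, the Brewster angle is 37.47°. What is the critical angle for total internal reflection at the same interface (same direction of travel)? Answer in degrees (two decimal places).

From Brewster, n₂/n₁ = tan θ_B = tan 37.47° = 0.7665.
Then sin θ_c = n₂/n₁ = 0.7665, so θ_c = arcsin 0.7665 = 50.04°.

θ_c ≈ 50.04°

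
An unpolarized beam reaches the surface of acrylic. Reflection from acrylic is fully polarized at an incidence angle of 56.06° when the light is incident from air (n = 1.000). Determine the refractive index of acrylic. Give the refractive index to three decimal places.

At the polarizing angle, tan θ_B = n₂/n₁ with n₁ on the incident side (air) and n₂ on the transmitted side (acrylic).
n₂ = n₁ tan θ_B = 1.000 × tan 56.06° = 1.486.

n ≈ 1.486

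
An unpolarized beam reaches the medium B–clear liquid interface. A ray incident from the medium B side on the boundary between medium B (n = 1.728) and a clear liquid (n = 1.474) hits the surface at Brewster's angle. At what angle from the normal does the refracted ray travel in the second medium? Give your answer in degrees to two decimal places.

θ_t ≈ 49.54°

θ_B = arctan(n₂/n₁) = arctan(1.474/1.728) = 40.46°.
Since θ_B + θ_t = 90° at Brewster incidence, θ_t = 90° − 40.46° = 49.54°.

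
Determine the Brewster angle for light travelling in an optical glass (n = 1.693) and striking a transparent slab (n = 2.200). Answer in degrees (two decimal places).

tan θ_B = n₂/n₁ = 2.200/1.693 = 1.2995. Taking the arctangent, θ_B = 52.42°.

θ_B ≈ 52.42°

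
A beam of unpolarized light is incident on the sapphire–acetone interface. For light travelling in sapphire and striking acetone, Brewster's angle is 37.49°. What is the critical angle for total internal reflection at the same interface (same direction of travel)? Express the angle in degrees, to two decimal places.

θ_c ≈ 50.09°

tan θ_B = n₂/n₁ = tan 37.49° = 0.7670.
Total internal reflection: sin θ_c = n₂/n₁ = 0.7670.
θ_c = arcsin(0.7670) = 50.09°.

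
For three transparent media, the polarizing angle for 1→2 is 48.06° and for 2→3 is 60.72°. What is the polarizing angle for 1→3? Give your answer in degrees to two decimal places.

θ_B ≈ 63.26°

tan θ_B(1→2) = n₂/n₁ = tan 48.06° = 1.1130.
tan θ_B(2→3) = n₃/n₂ = tan 60.72° = 1.7834.
Multiplying, n₃/n₁ = 1.1130 × 1.7834 = 1.9849, and θ_B(1→3) = arctan 1.9849 = 63.26°.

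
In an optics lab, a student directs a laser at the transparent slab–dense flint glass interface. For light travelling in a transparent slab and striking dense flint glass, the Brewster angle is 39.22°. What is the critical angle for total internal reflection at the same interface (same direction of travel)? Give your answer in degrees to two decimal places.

θ_c ≈ 54.70°

From Brewster, n₂/n₁ = tan θ_B = tan 39.22° = 0.8162.
Then sin θ_c = n₂/n₁ = 0.8162, so θ_c = arcsin 0.8162 = 54.70°.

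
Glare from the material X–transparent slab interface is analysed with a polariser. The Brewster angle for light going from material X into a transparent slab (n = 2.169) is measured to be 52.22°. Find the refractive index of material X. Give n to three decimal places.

Full polarization of the reflected beam means tan θ_B = n₂/n₁, where n₁ is the incident medium (material X).
n₁ = n₂ / tan θ_B = 2.169 / tan 52.22° = 1.681.

n ≈ 1.681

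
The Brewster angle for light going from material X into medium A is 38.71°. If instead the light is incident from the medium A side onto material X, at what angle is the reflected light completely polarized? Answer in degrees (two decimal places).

tan θ_B' = n₁/n₂ = 1/tan θ_B, so θ_B' = 90° − θ_B.
θ_B' = 90° − 38.71° = 51.29°.

θ_B' ≈ 51.29°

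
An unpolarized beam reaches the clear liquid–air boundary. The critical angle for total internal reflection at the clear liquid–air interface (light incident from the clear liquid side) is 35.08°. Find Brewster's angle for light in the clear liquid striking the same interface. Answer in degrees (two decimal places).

At the critical angle sin θ_c = n₂/n₁, giving n₂/n₁ = sin 35.08° = 0.5747.
Then tan θ_B = n₂/n₁ = 0.5747, so θ_B = arctan 0.5747 = 29.89°.

θ_B ≈ 29.89°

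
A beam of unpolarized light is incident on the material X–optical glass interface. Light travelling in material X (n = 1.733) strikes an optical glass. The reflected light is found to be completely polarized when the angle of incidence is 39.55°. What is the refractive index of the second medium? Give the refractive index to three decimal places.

n ≈ 1.431

Full polarization of the reflected beam means tan θ_B = n₂/n₁, where n₁ is the incident medium (material X).
n₂ = n₁ tan θ_B = 1.733 × tan 39.55° = 1.431.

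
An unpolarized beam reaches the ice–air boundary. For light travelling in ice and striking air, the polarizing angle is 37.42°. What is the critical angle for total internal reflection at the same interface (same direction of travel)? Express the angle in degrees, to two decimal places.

From Brewster, n₂/n₁ = tan θ_B = tan 37.42° = 0.7651.
Then sin θ_c = n₂/n₁ = 0.7651, so θ_c = arcsin 0.7651 = 49.92°.

θ_c ≈ 49.92°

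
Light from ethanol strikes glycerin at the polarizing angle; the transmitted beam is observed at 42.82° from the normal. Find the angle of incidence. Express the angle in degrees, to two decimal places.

θ_B ≈ 47.18°

Since the reflected and refracted rays are at right angles at the polarizing angle, θ_B + θ_t = 90°.
So θ_B = 90° − θ_t = 90° − 42.82° = 47.18°.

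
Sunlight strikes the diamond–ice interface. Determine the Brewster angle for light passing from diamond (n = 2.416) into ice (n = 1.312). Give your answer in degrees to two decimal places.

θ_B ≈ 28.50°

The reflected p-component vanishes when tan θ_B = n₂/n₁.
Brewster's condition: tan θ_B = n₂/n₁ = 1.312/2.416 = 0.5430.
θ_B = arctan(0.5430) = 28.50°.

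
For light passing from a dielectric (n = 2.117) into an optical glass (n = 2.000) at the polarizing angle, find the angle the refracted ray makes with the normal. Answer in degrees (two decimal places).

tan θ_B = n₂/n₁ = 2.000/2.117 = 0.9447, so θ_B = 43.37°.
At Brewster's angle the reflected and refracted rays are perpendicular, so θ_t = 90° − θ_B = 90° − 43.37° = 46.63°.

θ_t ≈ 46.63°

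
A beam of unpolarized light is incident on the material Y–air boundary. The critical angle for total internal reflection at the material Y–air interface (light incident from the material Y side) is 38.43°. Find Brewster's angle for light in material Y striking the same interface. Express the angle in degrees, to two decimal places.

θ_B ≈ 31.86°

n₂/n₁ = sin θ_c = sin 38.43° = 0.6216.
tan θ_B equals the same ratio, so θ_B = arctan(0.6216) = 31.86°.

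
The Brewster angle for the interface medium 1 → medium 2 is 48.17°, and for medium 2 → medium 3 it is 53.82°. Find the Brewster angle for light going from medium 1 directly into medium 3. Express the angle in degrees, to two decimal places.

Each Brewster angle gives a ratio: n₂/n₁ = tan 48.17° = 1.1173, n₃/n₂ = tan 53.82° = 1.3673.
n₃/n₁ = 1.5277. Then tan θ_B(1→3) = n₃/n₁, so θ_B(1→3) = arctan(1.5277) = 56.79°.

θ_B ≈ 56.79°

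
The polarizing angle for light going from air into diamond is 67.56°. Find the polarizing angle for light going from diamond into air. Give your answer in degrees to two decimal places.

θ_B' ≈ 22.44°

tan θ_B' = n₁/n₂ = 1/tan θ_B, so θ_B' = 90° − θ_B.
θ_B' = 90° − 67.56° = 22.44°.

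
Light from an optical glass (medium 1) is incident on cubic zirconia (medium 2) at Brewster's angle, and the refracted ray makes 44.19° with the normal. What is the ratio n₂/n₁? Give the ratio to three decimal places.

At Brewster incidence θ_B = 90° − θ_t = 90° − 44.19° = 45.81°.
Then n₂/n₁ = tan θ_B = tan 45.81° = 1.029.

n₂/n₁ ≈ 1.029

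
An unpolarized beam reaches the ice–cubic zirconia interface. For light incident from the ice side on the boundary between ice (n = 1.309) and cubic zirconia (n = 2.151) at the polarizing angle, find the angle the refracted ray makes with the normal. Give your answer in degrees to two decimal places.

θ_t ≈ 31.32°

First find Brewster's angle: tan θ_B = 2.151/1.309 = 1.6432, giving θ_B = 58.68°.
At Brewster's angle the reflected and refracted rays are perpendicular, so θ_t = 90° − θ_B = 90° − 58.68° = 31.32°.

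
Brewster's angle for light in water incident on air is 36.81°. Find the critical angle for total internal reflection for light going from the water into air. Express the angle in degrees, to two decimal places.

θ_c ≈ 48.45°

From Brewster, n₂/n₁ = tan θ_B = tan 36.81° = 0.7484.
Then sin θ_c = n₂/n₁ = 0.7484, so θ_c = arcsin 0.7484 = 48.45°.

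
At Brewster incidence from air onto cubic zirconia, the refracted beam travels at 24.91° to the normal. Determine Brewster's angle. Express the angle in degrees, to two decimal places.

Brewster's condition makes the reflected and refracted beams perpendicular: θ_B + θ_t = 90°.
θ_B = 90° − 24.91° = 65.09°.

θ_B ≈ 65.09°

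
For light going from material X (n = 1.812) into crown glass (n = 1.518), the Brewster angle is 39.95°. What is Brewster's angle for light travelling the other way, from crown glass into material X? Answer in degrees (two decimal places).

θ_B' ≈ 50.05°

Reversing the direction swaps n₁ and n₂, so tan θ_B' = 1/tan θ_B and θ_B' = 90° − θ_B.
Hence θ_B' = 90° − 39.95° = 50.05°.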